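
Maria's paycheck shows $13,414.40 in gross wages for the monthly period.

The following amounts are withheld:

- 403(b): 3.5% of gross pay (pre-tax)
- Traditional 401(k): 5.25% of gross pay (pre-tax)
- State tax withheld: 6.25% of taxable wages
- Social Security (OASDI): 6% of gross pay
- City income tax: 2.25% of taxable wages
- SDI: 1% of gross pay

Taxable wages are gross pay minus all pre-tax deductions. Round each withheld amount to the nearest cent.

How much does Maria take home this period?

$10,261.19

403(b): $13,414.40 × 0.035 = $469.50
Traditional 401(k): $13,414.40 × 0.0525 = $704.26
Pre-tax total = $469.50 + $704.26 = $1,173.76
Taxable wages = $13,414.40 − $1,173.76 = $12,240.64
State tax withheld: $12,240.64 × 0.0625 = $765.04
City income tax: $12,240.64 × 0.0225 = $275.41
SDI: $13,414.40 × 0.01 = $134.14
Social Security (OASDI): $13,414.40 × 0.06 = $804.86
Total deductions = $469.50 + $704.26 + $765.04 + $275.41 + $134.14 + $804.86 = $3,153.21
Net pay = $13,414.40 − $3,153.21 = $10,261.19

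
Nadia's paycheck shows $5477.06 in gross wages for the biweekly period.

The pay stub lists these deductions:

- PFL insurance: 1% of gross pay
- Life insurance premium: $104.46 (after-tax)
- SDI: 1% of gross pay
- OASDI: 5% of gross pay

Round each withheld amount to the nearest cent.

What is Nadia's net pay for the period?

SDI: $5477.06 × 0.01 = $54.77
PFL insurance: $5477.06 × 0.01 = $54.77
OASDI: $5477.06 × 0.05 = $273.85
Life insurance premium: $104.46
Total deductions = $54.77 + $54.77 + $273.85 + $104.46 = $487.85
Net pay = $5477.06 − $487.85 = $4989.21

$4989.21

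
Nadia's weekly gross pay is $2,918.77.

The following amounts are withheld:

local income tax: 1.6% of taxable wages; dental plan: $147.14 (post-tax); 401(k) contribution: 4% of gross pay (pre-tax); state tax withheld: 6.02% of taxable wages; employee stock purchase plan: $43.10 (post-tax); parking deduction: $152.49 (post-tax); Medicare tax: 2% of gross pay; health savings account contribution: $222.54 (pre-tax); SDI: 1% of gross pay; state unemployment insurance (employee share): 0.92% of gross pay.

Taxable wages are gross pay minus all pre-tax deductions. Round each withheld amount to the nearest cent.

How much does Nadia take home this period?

$1,925.78

Health savings account contribution: $222.54
401(k) contribution: $2,918.77 × 0.04 = $116.75
Pre-tax total = $222.54 + $116.75 = $339.29
Taxable wages = $2,918.77 − $339.29 = $2,579.48
Local income tax: $2,579.48 × 0.016 = $41.27
State tax withheld: $2,579.48 × 0.0602 = $155.28
Medicare tax: $2,918.77 × 0.02 = $58.38
State unemployment insurance (employee share): $2,918.77 × 0.0092 = $26.85
SDI: $2,918.77 × 0.01 = $29.19
Parking deduction: $152.49
Dental plan: $147.14
Employee stock purchase plan: $43.10
Total deductions = $222.54 + $116.75 + $41.27 + $155.28 + $58.38 + $26.85 + $29.19 + $152.49 + $147.14 + $43.10 = $992.99
Net pay = $2,918.77 − $992.99 = $1,925.78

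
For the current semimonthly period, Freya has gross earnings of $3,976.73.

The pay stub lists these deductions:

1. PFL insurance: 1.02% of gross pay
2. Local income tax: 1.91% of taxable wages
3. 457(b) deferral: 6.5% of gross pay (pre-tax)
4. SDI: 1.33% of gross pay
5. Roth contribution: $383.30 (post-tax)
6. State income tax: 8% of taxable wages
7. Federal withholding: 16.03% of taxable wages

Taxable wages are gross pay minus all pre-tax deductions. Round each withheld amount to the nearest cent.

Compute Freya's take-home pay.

$2,276.98

457(b) deferral: $3,976.73 × 0.065 = $258.49
Taxable wages = $3,976.73 − $258.49 = $3,718.24
State income tax: $3,718.24 × 0.08 = $297.46
Local income tax: $3,718.24 × 0.0191 = $71.02
Federal withholding: $3,718.24 × 0.1603 = $596.03
SDI: $3,976.73 × 0.0133 = $52.89
PFL insurance: $3,976.73 × 0.0102 = $40.56
Roth contribution: $383.30
Total deductions = $258.49 + $297.46 + $71.02 + $596.03 + $52.89 + $40.56 + $383.30 = $1,699.75
Net pay = $3,976.73 − $1,699.75 = $2,276.98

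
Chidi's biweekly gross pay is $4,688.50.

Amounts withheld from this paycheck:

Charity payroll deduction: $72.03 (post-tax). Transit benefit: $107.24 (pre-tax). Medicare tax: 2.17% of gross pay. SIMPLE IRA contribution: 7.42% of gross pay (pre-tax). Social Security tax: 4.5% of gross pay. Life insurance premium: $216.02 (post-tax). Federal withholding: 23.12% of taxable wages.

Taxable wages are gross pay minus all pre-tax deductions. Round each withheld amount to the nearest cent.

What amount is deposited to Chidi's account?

$2,653.84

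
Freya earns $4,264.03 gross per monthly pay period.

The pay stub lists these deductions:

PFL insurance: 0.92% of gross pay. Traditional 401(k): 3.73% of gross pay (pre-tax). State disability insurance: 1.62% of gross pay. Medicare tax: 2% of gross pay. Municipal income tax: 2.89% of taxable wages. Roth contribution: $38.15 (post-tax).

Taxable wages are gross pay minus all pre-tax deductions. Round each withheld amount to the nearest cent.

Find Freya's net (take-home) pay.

Traditional 401(k): $4,264.03 × 0.0373 = $159.05
Taxable wages = $4,264.03 − $159.05 = $4,104.98
Municipal income tax: $4,104.98 × 0.0289 = $118.63
State disability insurance: $4,264.03 × 0.0162 = $69.08
Medicare tax: $4,264.03 × 0.02 = $85.28
PFL insurance: $4,264.03 × 0.0092 = $39.23
Roth contribution: $38.15
Total deductions = $159.05 + $118.63 + $69.08 + $85.28 + $39.23 + $38.15 = $509.42
Net pay = $4,264.03 − $509.42 = $3,754.61

$3,754.61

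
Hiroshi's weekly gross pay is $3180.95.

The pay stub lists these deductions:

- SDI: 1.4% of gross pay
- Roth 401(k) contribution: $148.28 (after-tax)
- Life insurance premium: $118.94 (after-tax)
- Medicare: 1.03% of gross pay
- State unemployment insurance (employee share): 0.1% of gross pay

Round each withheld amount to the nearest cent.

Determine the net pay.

$2833.26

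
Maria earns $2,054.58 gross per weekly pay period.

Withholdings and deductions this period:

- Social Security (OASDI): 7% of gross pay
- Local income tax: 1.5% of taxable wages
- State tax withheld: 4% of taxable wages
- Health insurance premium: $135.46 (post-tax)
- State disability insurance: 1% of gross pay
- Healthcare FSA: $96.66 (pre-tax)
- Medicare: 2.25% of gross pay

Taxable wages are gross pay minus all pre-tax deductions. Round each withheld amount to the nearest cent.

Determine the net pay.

Healthcare FSA: $96.66
Taxable wages = $2,054.58 − $96.66 = $1,957.92
State tax withheld: $1,957.92 × 0.04 = $78.32
Local income tax: $1,957.92 × 0.015 = $29.37
Medicare: $2,054.58 × 0.0225 = $46.23
Social Security (OASDI): $2,054.58 × 0.07 = $143.82
State disability insurance: $2,054.58 × 0.01 = $20.55
Health insurance premium: $135.46
Total deductions = $96.66 + $78.32 + $29.37 + $46.23 + $143.82 + $20.55 + $135.46 = $550.41
Net pay = $2,054.58 − $550.41 = $1,504.17

$1,504.17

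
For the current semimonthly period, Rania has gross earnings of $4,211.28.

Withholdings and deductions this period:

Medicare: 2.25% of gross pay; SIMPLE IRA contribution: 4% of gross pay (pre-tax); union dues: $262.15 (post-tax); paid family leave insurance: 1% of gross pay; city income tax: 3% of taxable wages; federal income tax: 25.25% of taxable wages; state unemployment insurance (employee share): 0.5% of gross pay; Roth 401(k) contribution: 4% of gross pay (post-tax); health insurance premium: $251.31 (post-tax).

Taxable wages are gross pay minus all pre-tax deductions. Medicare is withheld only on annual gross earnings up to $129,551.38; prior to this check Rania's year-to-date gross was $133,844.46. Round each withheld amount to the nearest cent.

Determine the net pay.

SIMPLE IRA contribution: $4,211.28 × 0.04 = $168.45
Taxable wages = $4,211.28 − $168.45 = $4,042.83
City income tax: $4,042.83 × 0.03 = $121.28
Federal income tax: $4,042.83 × 0.2525 = $1,020.81
Medicare: annual cap $129,551.38 already reached (YTD $133,844.46), so $0.00
Paid family leave insurance: $4,211.28 × 0.01 = $42.11
State unemployment insurance (employee share): $4,211.28 × 0.005 = $21.06
Union dues: $262.15
Health insurance premium: $251.31
Roth 401(k) contribution: $4,211.28 × 0.04 = $168.45
Total deductions = $168.45 + $121.28 + $1,020.81 + $0.00 + $42.11 + $21.06 + $262.15 + $251.31 + $168.45 = $2,055.62
Net pay = $4,211.28 − $2,055.62 = $2,155.66

$2,155.66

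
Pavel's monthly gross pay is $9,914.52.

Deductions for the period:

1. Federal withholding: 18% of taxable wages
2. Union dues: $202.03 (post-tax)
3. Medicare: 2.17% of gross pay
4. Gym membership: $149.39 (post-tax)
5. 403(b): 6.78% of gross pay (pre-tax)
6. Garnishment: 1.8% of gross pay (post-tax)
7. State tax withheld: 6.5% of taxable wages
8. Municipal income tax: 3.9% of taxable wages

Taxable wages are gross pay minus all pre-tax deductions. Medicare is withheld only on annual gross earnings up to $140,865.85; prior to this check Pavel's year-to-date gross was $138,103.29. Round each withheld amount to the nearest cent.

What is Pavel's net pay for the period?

$6,027.67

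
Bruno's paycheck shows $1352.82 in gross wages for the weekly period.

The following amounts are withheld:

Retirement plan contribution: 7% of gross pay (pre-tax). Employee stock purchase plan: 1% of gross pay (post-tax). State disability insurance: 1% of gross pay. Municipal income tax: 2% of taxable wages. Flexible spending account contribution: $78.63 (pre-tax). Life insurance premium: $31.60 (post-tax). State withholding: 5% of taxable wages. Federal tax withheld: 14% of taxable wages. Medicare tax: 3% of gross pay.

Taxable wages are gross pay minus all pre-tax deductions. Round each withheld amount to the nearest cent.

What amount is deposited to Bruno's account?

$832.56

Flexible spending account contribution: $78.63
Retirement plan contribution: $1352.82 × 0.07 = $94.70
Pre-tax total = $78.63 + $94.70 = $173.33
Taxable wages = $1352.82 − $173.33 = $1179.49
Municipal income tax: $1179.49 × 0.02 = $23.59
State withholding: $1179.49 × 0.05 = $58.97
Federal tax withheld: $1179.49 × 0.14 = $165.13
State disability insurance: $1352.82 × 0.01 = $13.53
Medicare tax: $1352.82 × 0.03 = $40.58
Employee stock purchase plan: $1352.82 × 0.01 = $13.53
Life insurance premium: $31.60
Total deductions = $78.63 + $94.70 + $23.59 + $58.97 + $165.13 + $13.53 + $40.58 + $13.53 + $31.60 = $520.26
Net pay = $1352.82 − $520.26 = $832.56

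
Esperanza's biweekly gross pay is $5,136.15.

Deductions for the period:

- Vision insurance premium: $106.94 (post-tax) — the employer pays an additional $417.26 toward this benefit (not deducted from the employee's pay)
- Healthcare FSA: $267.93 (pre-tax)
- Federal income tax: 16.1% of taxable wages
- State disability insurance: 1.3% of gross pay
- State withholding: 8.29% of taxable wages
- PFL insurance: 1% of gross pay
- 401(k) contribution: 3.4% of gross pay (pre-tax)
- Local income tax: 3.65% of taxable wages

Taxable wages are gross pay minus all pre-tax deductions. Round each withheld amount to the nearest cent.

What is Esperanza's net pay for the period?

$3,152.43

Healthcare FSA: $267.93
401(k) contribution: $5,136.15 × 0.034 = $174.63
Pre-tax total = $267.93 + $174.63 = $442.56
Taxable wages = $5,136.15 − $442.56 = $4,693.59
Federal income tax: $4,693.59 × 0.161 = $755.67
State withholding: $4,693.59 × 0.0829 = $389.10
Local income tax: $4,693.59 × 0.0365 = $171.32
PFL insurance: $5,136.15 × 0.01 = $51.36
State disability insurance: $5,136.15 × 0.013 = $66.77
Vision insurance premium: $106.94
(Employer's $417.26 toward vision insurance premium is not withheld from the employee.)
Total deductions = $267.93 + $174.63 + $755.67 + $389.10 + $171.32 + $51.36 + $66.77 + $106.94 = $1,983.72
Net pay = $5,136.15 − $1,983.72 = $3,152.43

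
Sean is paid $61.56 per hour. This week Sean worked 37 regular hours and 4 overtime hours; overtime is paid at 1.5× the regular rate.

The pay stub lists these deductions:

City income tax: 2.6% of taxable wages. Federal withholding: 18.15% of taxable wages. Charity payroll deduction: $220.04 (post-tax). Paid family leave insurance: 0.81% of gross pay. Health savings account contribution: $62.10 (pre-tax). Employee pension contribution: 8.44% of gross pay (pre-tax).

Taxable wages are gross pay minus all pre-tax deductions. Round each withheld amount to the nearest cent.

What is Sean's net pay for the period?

Regular pay: 37 × $61.56 = $2,277.72
Overtime pay: 4 × $61.56 × 1.5 = $369.36
Gross pay = $2,277.72 + $369.36 = $2,647.08
Health savings account contribution: $62.10
Employee pension contribution: $2,647.08 × 0.0844 = $223.41
Pre-tax total = $62.10 + $223.41 = $285.51
Taxable wages = $2,647.08 − $285.51 = $2,361.57
Federal withholding: $2,361.57 × 0.1815 = $428.62
City income tax: $2,361.57 × 0.026 = $61.40
Paid family leave insurance: $2,647.08 × 0.0081 = $21.44
Charity payroll deduction: $220.04
Total deductions = $62.10 + $223.41 + $428.62 + $61.40 + $21.44 + $220.04 = $1,017.01
Net pay = $2,647.08 − $1,017.01 = $1,630.07

$1,630.07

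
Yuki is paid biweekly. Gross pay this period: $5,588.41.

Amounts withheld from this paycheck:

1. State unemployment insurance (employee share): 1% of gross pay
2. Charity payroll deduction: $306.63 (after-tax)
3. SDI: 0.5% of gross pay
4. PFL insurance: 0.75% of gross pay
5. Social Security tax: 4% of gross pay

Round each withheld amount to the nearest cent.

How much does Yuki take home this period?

Social Security tax: $5,588.41 × 0.04 = $223.54
State unemployment insurance (employee share): $5,588.41 × 0.01 = $55.88
PFL insurance: $5,588.41 × 0.0075 = $41.91
SDI: $5,588.41 × 0.005 = $27.94
Charity payroll deduction: $306.63
Total deductions = $223.54 + $55.88 + $41.91 + $27.94 + $306.63 = $655.90
Net pay = $5,588.41 − $655.90 = $4,932.51

$4,932.51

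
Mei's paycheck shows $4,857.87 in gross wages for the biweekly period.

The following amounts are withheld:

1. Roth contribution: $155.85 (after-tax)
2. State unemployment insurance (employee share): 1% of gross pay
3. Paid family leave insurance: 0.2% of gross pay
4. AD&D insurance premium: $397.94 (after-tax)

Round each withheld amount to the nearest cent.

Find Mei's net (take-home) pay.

$4,245.78

Paid family leave insurance: $4,857.87 × 0.002 = $9.72
State unemployment insurance (employee share): $4,857.87 × 0.01 = $48.58
Roth contribution: $155.85
AD&D insurance premium: $397.94
Total deductions = $9.72 + $48.58 + $155.85 + $397.94 = $612.09
Net pay = $4,857.87 − $612.09 = $4,245.78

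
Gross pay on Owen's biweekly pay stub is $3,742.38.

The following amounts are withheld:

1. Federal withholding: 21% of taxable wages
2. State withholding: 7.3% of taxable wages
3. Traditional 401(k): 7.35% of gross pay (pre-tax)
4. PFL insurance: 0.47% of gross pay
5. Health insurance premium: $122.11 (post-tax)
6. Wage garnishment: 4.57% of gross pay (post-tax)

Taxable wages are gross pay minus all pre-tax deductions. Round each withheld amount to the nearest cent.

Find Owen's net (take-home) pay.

$2,175.34

Traditional 401(k): $3,742.38 × 0.0735 = $275.06
Taxable wages = $3,742.38 − $275.06 = $3,467.32
Federal withholding: $3,467.32 × 0.21 = $728.14
State withholding: $3,467.32 × 0.073 = $253.11
PFL insurance: $3,742.38 × 0.0047 = $17.59
Wage garnishment: $3,742.38 × 0.0457 = $171.03
Health insurance premium: $122.11
Total deductions = $275.06 + $728.14 + $253.11 + $17.59 + $171.03 + $122.11 = $1,567.04
Net pay = $3,742.38 − $1,567.04 = $2,175.34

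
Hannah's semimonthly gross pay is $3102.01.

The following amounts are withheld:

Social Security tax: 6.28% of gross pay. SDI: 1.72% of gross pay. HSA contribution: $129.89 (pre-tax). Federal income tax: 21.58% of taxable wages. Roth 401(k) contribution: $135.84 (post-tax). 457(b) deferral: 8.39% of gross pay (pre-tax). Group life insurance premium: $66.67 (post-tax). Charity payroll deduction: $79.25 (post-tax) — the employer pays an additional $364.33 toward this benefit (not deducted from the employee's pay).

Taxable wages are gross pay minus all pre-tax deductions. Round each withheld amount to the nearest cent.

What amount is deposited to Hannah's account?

HSA contribution: $129.89
457(b) deferral: $3102.01 × 0.0839 = $260.26
Pre-tax total = $129.89 + $260.26 = $390.15
Taxable wages = $3102.01 − $390.15 = $2711.86
Federal income tax: $2711.86 × 0.2158 = $585.22
Social Security tax: $3102.01 × 0.0628 = $194.81
SDI: $3102.01 × 0.0172 = $53.35
Group life insurance premium: $66.67
Charity payroll deduction: $79.25
Roth 401(k) contribution: $135.84
(Employer's $364.33 toward charity payroll deduction is not withheld from the employee.)
Total deductions = $129.89 + $260.26 + $585.22 + $194.81 + $53.35 + $66.67 + $79.25 + $135.84 = $1505.29
Net pay = $3102.01 − $1505.29 = $1596.72

$1596.72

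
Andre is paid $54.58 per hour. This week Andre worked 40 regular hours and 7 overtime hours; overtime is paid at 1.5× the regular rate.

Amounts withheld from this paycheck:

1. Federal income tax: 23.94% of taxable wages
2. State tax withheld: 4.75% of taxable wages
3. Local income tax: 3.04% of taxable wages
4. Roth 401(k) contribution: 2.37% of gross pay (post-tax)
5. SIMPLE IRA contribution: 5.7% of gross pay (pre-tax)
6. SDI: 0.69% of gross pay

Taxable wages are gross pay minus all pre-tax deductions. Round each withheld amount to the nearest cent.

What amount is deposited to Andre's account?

Regular pay: 40 × $54.58 = $2,183.20
Overtime pay: 7 × $54.58 × 1.5 = $573.09
Gross pay = $2,183.20 + $573.09 = $2,756.29
SIMPLE IRA contribution: $2,756.29 × 0.057 = $157.11
Taxable wages = $2,756.29 − $157.11 = $2,599.18
State tax withheld: $2,599.18 × 0.0475 = $123.46
Federal income tax: $2,599.18 × 0.2394 = $622.24
Local income tax: $2,599.18 × 0.0304 = $79.02
SDI: $2,756.29 × 0.0069 = $19.02
Roth 401(k) contribution: $2,756.29 × 0.0237 = $65.32
Total deductions = $157.11 + $123.46 + $622.24 + $79.02 + $19.02 + $65.32 = $1,066.17
Net pay = $2,756.29 − $1,066.17 = $1,690.12

$1,690.12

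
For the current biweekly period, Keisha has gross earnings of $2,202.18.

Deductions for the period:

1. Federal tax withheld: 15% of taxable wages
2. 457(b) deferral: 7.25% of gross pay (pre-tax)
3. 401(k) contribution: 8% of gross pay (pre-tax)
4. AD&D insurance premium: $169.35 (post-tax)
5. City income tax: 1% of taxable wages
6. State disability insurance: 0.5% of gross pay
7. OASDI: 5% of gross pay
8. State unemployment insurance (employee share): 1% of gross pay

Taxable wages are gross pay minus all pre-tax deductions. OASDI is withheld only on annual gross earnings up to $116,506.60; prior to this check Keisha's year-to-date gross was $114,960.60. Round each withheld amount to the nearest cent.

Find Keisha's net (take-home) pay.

$1,288.06

401(k) contribution: $2,202.18 × 0.08 = $176.17
457(b) deferral: $2,202.18 × 0.0725 = $159.66
Pre-tax total = $176.17 + $159.66 = $335.83
Taxable wages = $2,202.18 − $335.83 = $1,866.35
Federal tax withheld: $1,866.35 × 0.15 = $279.95
City income tax: $1,866.35 × 0.01 = $18.66
State disability insurance: $2,202.18 × 0.005 = $11.01
State unemployment insurance (employee share): $2,202.18 × 0.01 = $22.02
OASDI: only $116,506.60 − $114,960.60 = $1,546.00 of this check is subject → $1,546.00 × 0.05 = $77.30
AD&D insurance premium: $169.35
Total deductions = $176.17 + $159.66 + $279.95 + $18.66 + $11.01 + $22.02 + $77.30 + $169.35 = $914.12
Net pay = $2,202.18 − $914.12 = $1,288.06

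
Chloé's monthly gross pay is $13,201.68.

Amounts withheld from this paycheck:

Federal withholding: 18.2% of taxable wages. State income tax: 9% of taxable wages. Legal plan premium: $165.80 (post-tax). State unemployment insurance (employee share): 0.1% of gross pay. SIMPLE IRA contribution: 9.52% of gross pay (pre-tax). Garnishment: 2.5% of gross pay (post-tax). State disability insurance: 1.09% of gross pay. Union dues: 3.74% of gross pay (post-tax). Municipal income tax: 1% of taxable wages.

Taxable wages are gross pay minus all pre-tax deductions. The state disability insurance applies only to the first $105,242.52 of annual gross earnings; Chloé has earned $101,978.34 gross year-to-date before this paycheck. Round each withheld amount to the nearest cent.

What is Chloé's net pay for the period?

$7,538.06

SIMPLE IRA contribution: $13,201.68 × 0.0952 = $1,256.80
Taxable wages = $13,201.68 − $1,256.80 = $11,944.88
Federal withholding: $11,944.88 × 0.182 = $2,173.97
State income tax: $11,944.88 × 0.09 = $1,075.04
Municipal income tax: $11,944.88 × 0.01 = $119.45
State disability insurance: only $105,242.52 − $101,978.34 = $3,264.18 of this check is subject → $3,264.18 × 0.0109 = $35.58
State unemployment insurance (employee share): $13,201.68 × 0.001 = $13.20
Legal plan premium: $165.80
Garnishment: $13,201.68 × 0.025 = $330.04
Union dues: $13,201.68 × 0.0374 = $493.74
Total deductions = $1,256.80 + $2,173.97 + $1,075.04 + $119.45 + $35.58 + $13.20 + $165.80 + $330.04 + $493.74 = $5,663.62
Net pay = $13,201.68 − $5,663.62 = $7,538.06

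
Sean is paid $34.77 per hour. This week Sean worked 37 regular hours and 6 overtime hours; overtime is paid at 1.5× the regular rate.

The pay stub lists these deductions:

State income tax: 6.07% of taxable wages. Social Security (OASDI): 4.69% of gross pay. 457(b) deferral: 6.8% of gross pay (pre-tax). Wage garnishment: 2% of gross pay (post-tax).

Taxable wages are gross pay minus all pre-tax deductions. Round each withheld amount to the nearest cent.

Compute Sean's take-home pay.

Regular pay: 37 × $34.77 = $1,286.49
Overtime pay: 6 × $34.77 × 1.5 = $312.93
Gross pay = $1,286.49 + $312.93 = $1,599.42
457(b) deferral: $1,599.42 × 0.068 = $108.76
Taxable wages = $1,599.42 − $108.76 = $1,490.66
State income tax: $1,490.66 × 0.0607 = $90.48
Social Security (OASDI): $1,599.42 × 0.0469 = $75.01
Wage garnishment: $1,599.42 × 0.02 = $31.99
Total deductions = $108.76 + $90.48 + $75.01 + $31.99 = $306.24
Net pay = $1,599.42 − $306.24 = $1,293.18

$1,293.18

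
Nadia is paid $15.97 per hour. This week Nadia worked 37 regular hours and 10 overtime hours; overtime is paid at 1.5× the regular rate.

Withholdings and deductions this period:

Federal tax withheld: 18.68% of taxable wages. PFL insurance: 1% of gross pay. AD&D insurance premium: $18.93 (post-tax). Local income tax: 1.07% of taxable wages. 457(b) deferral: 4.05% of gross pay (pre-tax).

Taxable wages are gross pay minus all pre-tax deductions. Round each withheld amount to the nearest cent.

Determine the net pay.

Regular pay: 37 × $15.97 = $590.89
Overtime pay: 10 × $15.97 × 1.5 = $239.55
Gross pay = $590.89 + $239.55 = $830.44
457(b) deferral: $830.44 × 0.0405 = $33.63
Taxable wages = $830.44 − $33.63 = $796.81
Local income tax: $796.81 × 0.0107 = $8.53
Federal tax withheld: $796.81 × 0.1868 = $148.84
PFL insurance: $830.44 × 0.01 = $8.30
AD&D insurance premium: $18.93
Total deductions = $33.63 + $8.53 + $148.84 + $8.30 + $18.93 = $218.23
Net pay = $830.44 − $218.23 = $612.21

$612.21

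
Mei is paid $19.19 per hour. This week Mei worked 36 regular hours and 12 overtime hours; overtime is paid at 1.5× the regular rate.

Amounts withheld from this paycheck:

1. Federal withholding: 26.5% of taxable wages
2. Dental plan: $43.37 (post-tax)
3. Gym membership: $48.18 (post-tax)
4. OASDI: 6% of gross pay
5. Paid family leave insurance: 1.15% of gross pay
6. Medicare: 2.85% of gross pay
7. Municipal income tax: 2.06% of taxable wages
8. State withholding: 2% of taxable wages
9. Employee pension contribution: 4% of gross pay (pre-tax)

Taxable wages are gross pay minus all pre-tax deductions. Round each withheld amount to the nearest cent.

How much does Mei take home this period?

$495.62

Regular pay: 36 × $19.19 = $690.84
Overtime pay: 12 × $19.19 × 1.5 = $345.42
Gross pay = $690.84 + $345.42 = $1,036.26
Employee pension contribution: $1,036.26 × 0.04 = $41.45
Taxable wages = $1,036.26 − $41.45 = $994.81
Municipal income tax: $994.81 × 0.0206 = $20.49
Federal withholding: $994.81 × 0.265 = $263.62
State withholding: $994.81 × 0.02 = $19.90
Medicare: $1,036.26 × 0.0285 = $29.53
Paid family leave insurance: $1,036.26 × 0.0115 = $11.92
OASDI: $1,036.26 × 0.06 = $62.18
Gym membership: $48.18
Dental plan: $43.37
Total deductions = $41.45 + $20.49 + $263.62 + $19.90 + $29.53 + $11.92 + $62.18 + $48.18 + $43.37 = $540.64
Net pay = $1,036.26 − $540.64 = $495.62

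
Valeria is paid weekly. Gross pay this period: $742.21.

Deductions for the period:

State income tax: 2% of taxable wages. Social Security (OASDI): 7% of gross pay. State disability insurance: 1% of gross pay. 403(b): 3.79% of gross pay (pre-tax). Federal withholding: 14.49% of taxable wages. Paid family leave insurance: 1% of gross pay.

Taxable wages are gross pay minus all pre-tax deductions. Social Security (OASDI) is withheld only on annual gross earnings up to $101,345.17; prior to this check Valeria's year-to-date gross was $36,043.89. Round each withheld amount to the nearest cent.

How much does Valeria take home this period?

$529.54

403(b): $742.21 × 0.0379 = $28.13
Taxable wages = $742.21 − $28.13 = $714.08
Federal withholding: $714.08 × 0.1449 = $103.47
State income tax: $714.08 × 0.02 = $14.28
Social Security (OASDI): cap not yet reached, full $742.21 is subject → $742.21 × 0.07 = $51.95
State disability insurance: $742.21 × 0.01 = $7.42
Paid family leave insurance: $742.21 × 0.01 = $7.42
Total deductions = $28.13 + $103.47 + $14.28 + $51.95 + $7.42 + $7.42 = $212.67
Net pay = $742.21 − $212.67 = $529.54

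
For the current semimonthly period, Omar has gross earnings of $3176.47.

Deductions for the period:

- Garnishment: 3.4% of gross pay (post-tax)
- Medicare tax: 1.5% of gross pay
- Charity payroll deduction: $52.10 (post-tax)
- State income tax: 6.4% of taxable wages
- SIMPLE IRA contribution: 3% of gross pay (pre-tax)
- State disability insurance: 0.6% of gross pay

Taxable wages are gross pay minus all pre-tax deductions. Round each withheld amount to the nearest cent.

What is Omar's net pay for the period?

$2657.17

SIMPLE IRA contribution: $3176.47 × 0.03 = $95.29
Taxable wages = $3176.47 − $95.29 = $3081.18
State income tax: $3081.18 × 0.064 = $197.20
State disability insurance: $3176.47 × 0.006 = $19.06
Medicare tax: $3176.47 × 0.015 = $47.65
Garnishment: $3176.47 × 0.034 = $108.00
Charity payroll deduction: $52.10
Total deductions = $95.29 + $197.20 + $19.06 + $47.65 + $108.00 + $52.10 = $519.30
Net pay = $3176.47 − $519.30 = $2657.17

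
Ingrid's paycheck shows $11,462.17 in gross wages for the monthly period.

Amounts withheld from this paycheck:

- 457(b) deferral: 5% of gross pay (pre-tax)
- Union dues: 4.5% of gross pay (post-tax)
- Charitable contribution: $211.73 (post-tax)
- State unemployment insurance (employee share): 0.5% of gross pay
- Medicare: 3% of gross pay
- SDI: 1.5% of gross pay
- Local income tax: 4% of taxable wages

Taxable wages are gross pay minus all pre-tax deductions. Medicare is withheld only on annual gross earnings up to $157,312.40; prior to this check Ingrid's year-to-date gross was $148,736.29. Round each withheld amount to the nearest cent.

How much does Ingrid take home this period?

457(b) deferral: $11,462.17 × 0.05 = $573.11
Taxable wages = $11,462.17 − $573.11 = $10,889.06
Local income tax: $10,889.06 × 0.04 = $435.56
State unemployment insurance (employee share): $11,462.17 × 0.005 = $57.31
SDI: $11,462.17 × 0.015 = $171.93
Medicare: only $157,312.40 − $148,736.29 = $8,576.11 of this check is subject → $8,576.11 × 0.03 = $257.28
Union dues: $11,462.17 × 0.045 = $515.80
Charitable contribution: $211.73
Total deductions = $573.11 + $435.56 + $57.31 + $171.93 + $257.28 + $515.80 + $211.73 = $2,222.72
Net pay = $11,462.17 − $2,222.72 = $9,239.45

$9,239.45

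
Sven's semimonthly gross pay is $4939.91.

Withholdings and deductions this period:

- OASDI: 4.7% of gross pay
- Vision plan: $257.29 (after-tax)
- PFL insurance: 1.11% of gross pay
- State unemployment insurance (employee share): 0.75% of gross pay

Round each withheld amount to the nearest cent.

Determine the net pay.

$4358.56

PFL insurance: $4939.91 × 0.0111 = $54.83
State unemployment insurance (employee share): $4939.91 × 0.0075 = $37.05
OASDI: $4939.91 × 0.047 = $232.18
Vision plan: $257.29
Total deductions = $54.83 + $37.05 + $232.18 + $257.29 = $581.35
Net pay = $4939.91 − $581.35 = $4358.56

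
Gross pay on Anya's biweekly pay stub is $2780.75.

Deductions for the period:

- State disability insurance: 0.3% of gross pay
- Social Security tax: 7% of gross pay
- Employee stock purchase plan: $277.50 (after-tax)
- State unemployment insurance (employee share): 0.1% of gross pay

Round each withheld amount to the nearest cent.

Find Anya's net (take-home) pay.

$2297.48

State disability insurance: $2780.75 × 0.003 = $8.34
Social Security tax: $2780.75 × 0.07 = $194.65
State unemployment insurance (employee share): $2780.75 × 0.001 = $2.78
Employee stock purchase plan: $277.50
Total deductions = $8.34 + $194.65 + $2.78 + $277.50 = $483.27
Net pay = $2780.75 − $483.27 = $2297.48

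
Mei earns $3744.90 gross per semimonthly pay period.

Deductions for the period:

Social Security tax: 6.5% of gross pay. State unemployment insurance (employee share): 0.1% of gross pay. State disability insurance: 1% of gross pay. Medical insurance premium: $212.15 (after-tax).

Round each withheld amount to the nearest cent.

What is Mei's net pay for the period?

State disability insurance: $3744.90 × 0.01 = $37.45
Social Security tax: $3744.90 × 0.065 = $243.42
State unemployment insurance (employee share): $3744.90 × 0.001 = $3.74
Medical insurance premium: $212.15
Total deductions = $37.45 + $243.42 + $3.74 + $212.15 = $496.76
Net pay = $3744.90 − $496.76 = $3248.14

$3248.14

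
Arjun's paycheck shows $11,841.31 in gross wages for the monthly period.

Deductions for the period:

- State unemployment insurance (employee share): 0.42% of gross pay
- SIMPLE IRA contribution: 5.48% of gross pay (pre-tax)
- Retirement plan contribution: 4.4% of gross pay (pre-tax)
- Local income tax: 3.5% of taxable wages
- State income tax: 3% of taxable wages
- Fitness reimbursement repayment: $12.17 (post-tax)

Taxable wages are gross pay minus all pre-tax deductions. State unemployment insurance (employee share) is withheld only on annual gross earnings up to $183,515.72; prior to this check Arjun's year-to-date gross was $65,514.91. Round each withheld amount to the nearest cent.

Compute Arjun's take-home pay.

Retirement plan contribution: $11,841.31 × 0.044 = $521.02
SIMPLE IRA contribution: $11,841.31 × 0.0548 = $648.90
Pre-tax total = $521.02 + $648.90 = $1,169.92
Taxable wages = $11,841.31 − $1,169.92 = $10,671.39
State income tax: $10,671.39 × 0.03 = $320.14
Local income tax: $10,671.39 × 0.035 = $373.50
State unemployment insurance (employee share): cap not yet reached, full $11,841.31 is subject → $11,841.31 × 0.0042 = $49.73
Fitness reimbursement repayment: $12.17
Total deductions = $521.02 + $648.90 + $320.14 + $373.50 + $49.73 + $12.17 = $1,925.46
Net pay = $11,841.31 − $1,925.46 = $9,915.85

$9,915.85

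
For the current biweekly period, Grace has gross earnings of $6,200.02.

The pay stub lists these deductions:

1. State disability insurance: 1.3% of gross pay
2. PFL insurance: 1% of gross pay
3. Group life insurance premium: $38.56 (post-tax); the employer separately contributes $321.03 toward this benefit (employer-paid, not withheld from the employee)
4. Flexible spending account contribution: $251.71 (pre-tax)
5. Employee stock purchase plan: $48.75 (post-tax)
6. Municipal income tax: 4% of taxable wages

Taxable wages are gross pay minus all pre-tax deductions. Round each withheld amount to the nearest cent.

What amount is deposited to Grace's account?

$5,480.47

Flexible spending account contribution: $251.71
Taxable wages = $6,200.02 − $251.71 = $5,948.31
Municipal income tax: $5,948.31 × 0.04 = $237.93
State disability insurance: $6,200.02 × 0.013 = $80.60
PFL insurance: $6,200.02 × 0.01 = $62.00
Employee stock purchase plan: $48.75
Group life insurance premium: $38.56
(Employer's $321.03 toward group life insurance premium is not withheld from the employee.)
Total deductions = $251.71 + $237.93 + $80.60 + $62.00 + $48.75 + $38.56 = $719.55
Net pay = $6,200.02 − $719.55 = $5,480.47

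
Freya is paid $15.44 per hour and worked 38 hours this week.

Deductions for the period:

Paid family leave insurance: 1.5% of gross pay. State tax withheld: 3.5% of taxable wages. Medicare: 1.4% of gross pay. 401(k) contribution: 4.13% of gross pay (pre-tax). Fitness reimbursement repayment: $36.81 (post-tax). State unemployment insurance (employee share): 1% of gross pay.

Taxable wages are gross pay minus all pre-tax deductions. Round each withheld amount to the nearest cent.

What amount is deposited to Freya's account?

$483.11

Gross pay: 38 × $15.44 = $586.72
401(k) contribution: $586.72 × 0.0413 = $24.23
Taxable wages = $586.72 − $24.23 = $562.49
State tax withheld: $562.49 × 0.035 = $19.69
State unemployment insurance (employee share): $586.72 × 0.01 = $5.87
Paid family leave insurance: $586.72 × 0.015 = $8.80
Medicare: $586.72 × 0.014 = $8.21
Fitness reimbursement repayment: $36.81
Total deductions = $24.23 + $19.69 + $5.87 + $8.80 + $8.21 + $36.81 = $103.61
Net pay = $586.72 − $103.61 = $483.11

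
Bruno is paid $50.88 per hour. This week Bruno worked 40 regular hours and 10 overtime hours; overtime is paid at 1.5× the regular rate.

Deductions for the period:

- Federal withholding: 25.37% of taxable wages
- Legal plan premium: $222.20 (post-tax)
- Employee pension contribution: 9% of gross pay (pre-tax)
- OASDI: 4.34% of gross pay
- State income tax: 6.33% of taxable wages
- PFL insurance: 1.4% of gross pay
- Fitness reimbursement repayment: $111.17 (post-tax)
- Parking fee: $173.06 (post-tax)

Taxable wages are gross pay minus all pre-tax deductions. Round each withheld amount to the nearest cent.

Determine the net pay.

Regular pay: 40 × $50.88 = $2,035.20
Overtime pay: 10 × $50.88 × 1.5 = $763.20
Gross pay = $2,035.20 + $763.20 = $2,798.40
Employee pension contribution: $2,798.40 × 0.09 = $251.86
Taxable wages = $2,798.40 − $251.86 = $2,546.54
Federal withholding: $2,546.54 × 0.2537 = $646.06
State income tax: $2,546.54 × 0.0633 = $161.20
OASDI: $2,798.40 × 0.0434 = $121.45
PFL insurance: $2,798.40 × 0.014 = $39.18
Legal plan premium: $222.20
Fitness reimbursement repayment: $111.17
Parking fee: $173.06
Total deductions = $251.86 + $646.06 + $161.20 + $121.45 + $39.18 + $222.20 + $111.17 + $173.06 = $1,726.18
Net pay = $2,798.40 − $1,726.18 = $1,072.22

$1,072.22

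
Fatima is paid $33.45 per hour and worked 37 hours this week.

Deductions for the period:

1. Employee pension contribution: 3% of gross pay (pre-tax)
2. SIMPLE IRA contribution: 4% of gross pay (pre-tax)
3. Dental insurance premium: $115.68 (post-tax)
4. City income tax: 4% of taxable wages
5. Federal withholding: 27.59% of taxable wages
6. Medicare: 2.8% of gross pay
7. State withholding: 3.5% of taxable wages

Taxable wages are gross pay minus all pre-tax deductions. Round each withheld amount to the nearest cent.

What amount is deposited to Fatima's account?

$596.79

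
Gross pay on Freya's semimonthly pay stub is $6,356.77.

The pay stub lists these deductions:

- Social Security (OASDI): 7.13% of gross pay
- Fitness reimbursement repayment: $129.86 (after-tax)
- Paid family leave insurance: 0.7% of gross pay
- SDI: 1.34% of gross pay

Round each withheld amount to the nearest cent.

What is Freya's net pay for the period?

$5,643.99

Paid family leave insurance: $6,356.77 × 0.007 = $44.50
SDI: $6,356.77 × 0.0134 = $85.18
Social Security (OASDI): $6,356.77 × 0.0713 = $453.24
Fitness reimbursement repayment: $129.86
Total deductions = $44.50 + $85.18 + $453.24 + $129.86 = $712.78
Net pay = $6,356.77 − $712.78 = $5,643.99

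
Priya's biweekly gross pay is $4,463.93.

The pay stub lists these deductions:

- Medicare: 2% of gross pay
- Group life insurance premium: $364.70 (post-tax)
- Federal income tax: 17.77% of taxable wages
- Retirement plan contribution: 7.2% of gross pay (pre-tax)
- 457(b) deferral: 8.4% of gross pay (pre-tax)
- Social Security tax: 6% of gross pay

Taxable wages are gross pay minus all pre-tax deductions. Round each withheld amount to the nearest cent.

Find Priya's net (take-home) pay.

Retirement plan contribution: $4,463.93 × 0.072 = $321.40
457(b) deferral: $4,463.93 × 0.084 = $374.97
Pre-tax total = $321.40 + $374.97 = $696.37
Taxable wages = $4,463.93 − $696.37 = $3,767.56
Federal income tax: $3,767.56 × 0.1777 = $669.50
Medicare: $4,463.93 × 0.02 = $89.28
Social Security tax: $4,463.93 × 0.06 = $267.84
Group life insurance premium: $364.70
Total deductions = $321.40 + $374.97 + $669.50 + $89.28 + $267.84 + $364.70 = $2,087.69
Net pay = $4,463.93 − $2,087.69 = $2,376.24

$2,376.24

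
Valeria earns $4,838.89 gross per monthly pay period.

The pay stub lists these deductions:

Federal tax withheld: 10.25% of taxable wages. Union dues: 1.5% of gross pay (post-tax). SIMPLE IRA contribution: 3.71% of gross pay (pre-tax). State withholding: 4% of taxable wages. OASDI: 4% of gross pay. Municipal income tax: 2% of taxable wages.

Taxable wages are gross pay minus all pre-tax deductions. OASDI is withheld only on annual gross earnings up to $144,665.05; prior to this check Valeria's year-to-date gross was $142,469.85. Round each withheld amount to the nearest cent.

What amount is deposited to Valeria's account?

$3,741.83

SIMPLE IRA contribution: $4,838.89 × 0.0371 = $179.52
Taxable wages = $4,838.89 − $179.52 = $4,659.37
Federal tax withheld: $4,659.37 × 0.1025 = $477.59
State withholding: $4,659.37 × 0.04 = $186.37
Municipal income tax: $4,659.37 × 0.02 = $93.19
OASDI: only $144,665.05 − $142,469.85 = $2,195.20 of this check is subject → $2,195.20 × 0.04 = $87.81
Union dues: $4,838.89 × 0.015 = $72.58
Total deductions = $179.52 + $477.59 + $186.37 + $93.19 + $87.81 + $72.58 = $1,097.06
Net pay = $4,838.89 − $1,097.06 = $3,741.83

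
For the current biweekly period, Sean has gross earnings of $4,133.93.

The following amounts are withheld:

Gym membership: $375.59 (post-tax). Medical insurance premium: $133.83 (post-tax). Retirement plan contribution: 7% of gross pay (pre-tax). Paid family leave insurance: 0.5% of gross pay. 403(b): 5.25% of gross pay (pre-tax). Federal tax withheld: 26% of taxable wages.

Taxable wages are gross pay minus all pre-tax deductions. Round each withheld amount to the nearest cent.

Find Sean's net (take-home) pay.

$2,154.27

Retirement plan contribution: $4,133.93 × 0.07 = $289.38
403(b): $4,133.93 × 0.0525 = $217.03
Pre-tax total = $289.38 + $217.03 = $506.41
Taxable wages = $4,133.93 − $506.41 = $3,627.52
Federal tax withheld: $3,627.52 × 0.26 = $943.16
Paid family leave insurance: $4,133.93 × 0.005 = $20.67
Gym membership: $375.59
Medical insurance premium: $133.83
Total deductions = $289.38 + $217.03 + $943.16 + $20.67 + $375.59 + $133.83 = $1,979.66
Net pay = $4,133.93 − $1,979.66 = $2,154.27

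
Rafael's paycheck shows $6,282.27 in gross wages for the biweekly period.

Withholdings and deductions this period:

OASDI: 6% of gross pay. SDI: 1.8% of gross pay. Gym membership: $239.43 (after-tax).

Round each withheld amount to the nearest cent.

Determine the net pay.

OASDI: $6,282.27 × 0.06 = $376.94
SDI: $6,282.27 × 0.018 = $113.08
Gym membership: $239.43
Total deductions = $376.94 + $113.08 + $239.43 = $729.45
Net pay = $6,282.27 − $729.45 = $5,552.82

$5,552.82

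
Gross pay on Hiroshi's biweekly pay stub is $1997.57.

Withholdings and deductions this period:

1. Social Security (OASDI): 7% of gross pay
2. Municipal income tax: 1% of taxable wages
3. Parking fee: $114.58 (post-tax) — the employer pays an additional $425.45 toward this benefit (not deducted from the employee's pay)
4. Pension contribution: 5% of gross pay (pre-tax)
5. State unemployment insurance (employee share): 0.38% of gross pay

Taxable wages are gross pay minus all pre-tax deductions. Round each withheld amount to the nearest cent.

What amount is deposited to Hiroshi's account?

$1616.71

Pension contribution: $1997.57 × 0.05 = $99.88
Taxable wages = $1997.57 − $99.88 = $1897.69
Municipal income tax: $1897.69 × 0.01 = $18.98
State unemployment insurance (employee share): $1997.57 × 0.0038 = $7.59
Social Security (OASDI): $1997.57 × 0.07 = $139.83
Parking fee: $114.58
(Employer's $425.45 toward parking fee is not withheld from the employee.)
Total deductions = $99.88 + $18.98 + $7.59 + $139.83 + $114.58 = $380.86
Net pay = $1997.57 − $380.86 = $1616.71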